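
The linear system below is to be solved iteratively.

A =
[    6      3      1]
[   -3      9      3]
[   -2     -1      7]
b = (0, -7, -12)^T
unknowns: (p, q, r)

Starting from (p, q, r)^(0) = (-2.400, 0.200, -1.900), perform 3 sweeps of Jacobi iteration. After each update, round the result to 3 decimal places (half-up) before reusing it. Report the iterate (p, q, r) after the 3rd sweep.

(0.255, 0.107, -1.454)

Iteration 1:
  p = (0 - (3)·0.200 - (1)·-1.900) / (6) = 0.217
  q = (-7 - (-3)·-2.400 - (3)·-1.900) / (9) = -0.944
  r = (-12 - (-2)·-2.400 - (-1)·0.200) / (7) = -2.371
Iteration 2:
  p = (0 - (3)·-0.944 - (1)·-2.371) / (6) = 0.867
  q = (-7 - (-3)·0.217 - (3)·-2.371) / (9) = 0.085
  r = (-12 - (-2)·0.217 - (-1)·-0.944) / (7) = -1.787
Iteration 3:
  p = (0 - (3)·0.085 - (1)·-1.787) / (6) = 0.255
  q = (-7 - (-3)·0.867 - (3)·-1.787) / (9) = 0.107
  r = (-12 - (-2)·0.867 - (-1)·0.085) / (7) = -1.454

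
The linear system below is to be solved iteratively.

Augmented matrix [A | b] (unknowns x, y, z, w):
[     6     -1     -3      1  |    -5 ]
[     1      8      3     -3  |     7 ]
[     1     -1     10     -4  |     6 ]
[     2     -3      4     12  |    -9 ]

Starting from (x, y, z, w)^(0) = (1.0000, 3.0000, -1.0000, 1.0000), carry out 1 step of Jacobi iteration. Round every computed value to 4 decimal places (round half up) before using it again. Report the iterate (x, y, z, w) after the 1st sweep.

(-1.0000, 1.5000, 1.2000, 0.1667)

Iteration 1:
  x = (-5 - (-1)·3.0000 - (-3)·-1.0000 - (1)·1.0000) / (6) = -1.0000
  y = (7 - (1)·1.0000 - (3)·-1.0000 - (-3)·1.0000) / (8) = 1.5000
  z = (6 - (1)·1.0000 - (-1)·3.0000 - (-4)·1.0000) / (10) = 1.2000
  w = (-9 - (2)·1.0000 - (-3)·3.0000 - (4)·-1.0000) / (12) = 0.1667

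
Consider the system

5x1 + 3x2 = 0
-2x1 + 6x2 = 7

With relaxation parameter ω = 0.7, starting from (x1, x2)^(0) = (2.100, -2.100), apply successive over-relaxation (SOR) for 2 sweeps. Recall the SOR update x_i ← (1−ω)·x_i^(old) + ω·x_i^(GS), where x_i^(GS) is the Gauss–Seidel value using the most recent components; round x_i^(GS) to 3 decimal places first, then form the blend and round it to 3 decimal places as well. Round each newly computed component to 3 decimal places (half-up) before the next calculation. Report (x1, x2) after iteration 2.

Iteration 1:
  x1: GS value = (0 - (3)·-2.100) / (5) = 1.260;  x1 ← (1−ω)·2.100 + ω·1.260 = 1.512
  x2: GS value = (7 - (-2)·1.512) / (6) = 1.671;  x2 ← (1−ω)·-2.100 + ω·1.671 = 0.540
Iteration 2:
  x1: GS value = (0 - (3)·0.540) / (5) = -0.324;  x1 ← (1−ω)·1.512 + ω·-0.324 = 0.227
  x2: GS value = (7 - (-2)·0.227) / (6) = 1.242;  x2 ← (1−ω)·0.540 + ω·1.242 = 1.031

(0.227, 1.031)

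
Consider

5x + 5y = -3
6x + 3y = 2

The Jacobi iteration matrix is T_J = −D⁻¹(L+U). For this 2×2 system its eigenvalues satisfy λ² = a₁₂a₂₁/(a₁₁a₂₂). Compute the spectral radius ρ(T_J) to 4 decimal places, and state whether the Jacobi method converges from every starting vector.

a₁₂a₂₁/(a₁₁a₂₂) = (5)·(6) / ((5)·(3)) = 2.000000
ρ = √|2.000000| = √2.000000 = 1.4142
ρ > 1, so Jacobi diverges

1.4142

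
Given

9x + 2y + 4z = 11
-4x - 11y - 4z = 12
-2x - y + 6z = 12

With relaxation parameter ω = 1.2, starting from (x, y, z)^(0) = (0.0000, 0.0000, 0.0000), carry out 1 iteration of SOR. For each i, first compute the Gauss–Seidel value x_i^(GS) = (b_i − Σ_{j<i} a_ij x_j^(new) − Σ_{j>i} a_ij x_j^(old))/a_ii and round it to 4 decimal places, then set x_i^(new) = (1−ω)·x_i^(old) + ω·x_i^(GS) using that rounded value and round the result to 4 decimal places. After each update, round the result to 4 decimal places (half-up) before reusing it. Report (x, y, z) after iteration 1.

Iteration 1:
  x: GS value = (11 - (2)·0.0000 - (4)·0.0000) / (9) = 1.2222;  x ← (1−ω)·0.0000 + ω·1.2222 = 1.4666
  y: GS value = (12 - (-4)·1.4666 - (-4)·0.0000) / (-11) = -1.6242;  y ← (1−ω)·0.0000 + ω·-1.6242 = -1.9490
  z: GS value = (12 - (-2)·1.4666 - (-1)·-1.9490) / (6) = 2.1640;  z ← (1−ω)·0.0000 + ω·2.1640 = 2.5968

(1.4666, -1.9490, 2.5968)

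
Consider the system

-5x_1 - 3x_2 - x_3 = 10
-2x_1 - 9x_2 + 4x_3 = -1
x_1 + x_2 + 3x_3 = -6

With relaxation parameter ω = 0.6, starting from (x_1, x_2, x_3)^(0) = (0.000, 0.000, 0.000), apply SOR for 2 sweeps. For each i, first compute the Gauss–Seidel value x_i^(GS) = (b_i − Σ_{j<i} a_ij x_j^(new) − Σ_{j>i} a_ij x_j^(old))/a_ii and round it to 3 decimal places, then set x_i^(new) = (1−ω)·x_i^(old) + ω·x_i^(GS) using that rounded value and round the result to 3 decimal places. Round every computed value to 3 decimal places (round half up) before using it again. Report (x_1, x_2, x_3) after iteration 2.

(-1.641, 0.108, -1.296)

Iteration 1:
  x_1: GS value = (10 - (-3)·0.000 - (-1)·0.000) / (-5) = -2.000;  x_1 ← (1−ω)·0.000 + ω·-2.000 = -1.200
  x_2: GS value = (-1 - (-2)·-1.200 - (4)·0.000) / (-9) = 0.378;  x_2 ← (1−ω)·0.000 + ω·0.378 = 0.227
  x_3: GS value = (-6 - (1)·-1.200 - (1)·0.227) / (3) = -1.676;  x_3 ← (1−ω)·0.000 + ω·-1.676 = -1.006
Iteration 2:
  x_1: GS value = (10 - (-3)·0.227 - (-1)·-1.006) / (-5) = -1.935;  x_1 ← (1−ω)·-1.200 + ω·-1.935 = -1.641
  x_2: GS value = (-1 - (-2)·-1.641 - (4)·-1.006) / (-9) = 0.029;  x_2 ← (1−ω)·0.227 + ω·0.029 = 0.108
  x_3: GS value = (-6 - (1)·-1.641 - (1)·0.108) / (3) = -1.489;  x_3 ← (1−ω)·-1.006 + ω·-1.489 = -1.296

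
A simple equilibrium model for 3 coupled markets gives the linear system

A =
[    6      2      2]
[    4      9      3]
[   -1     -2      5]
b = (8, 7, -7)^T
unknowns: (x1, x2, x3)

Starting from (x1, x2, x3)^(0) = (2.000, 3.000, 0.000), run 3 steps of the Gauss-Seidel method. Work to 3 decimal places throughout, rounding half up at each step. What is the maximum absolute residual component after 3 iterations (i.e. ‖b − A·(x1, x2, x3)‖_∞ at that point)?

Iteration 1:
  x1 = (8 - (2)·3.000 - (2)·0.000) / (6) = 0.333
  x2 = (7 - (4)·0.333 - (3)·0.000) / (9) = 0.630
  x3 = (-7 - (-1)·0.333 - (-2)·0.630) / (5) = -1.081
Iteration 2:
  x1 = (8 - (2)·0.630 - (2)·-1.081) / (6) = 1.484
  x2 = (7 - (4)·1.484 - (3)·-1.081) / (9) = 0.479
  x3 = (-7 - (-1)·1.484 - (-2)·0.479) / (5) = -0.912
Iteration 3:
  x1 = (8 - (2)·0.479 - (2)·-0.912) / (6) = 1.478
  x2 = (7 - (4)·1.478 - (3)·-0.912) / (9) = 0.425
  x3 = (-7 - (-1)·1.478 - (-2)·0.425) / (5) = -0.934
Residual b − A·x = (0.150, 0.065, -0.002); ∞-norm = 0.150

0.150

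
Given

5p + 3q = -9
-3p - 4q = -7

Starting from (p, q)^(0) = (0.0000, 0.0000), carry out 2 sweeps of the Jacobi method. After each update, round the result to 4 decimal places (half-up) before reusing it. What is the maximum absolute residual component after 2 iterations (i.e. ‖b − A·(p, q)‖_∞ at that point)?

4.0500

Iteration 1:
  p = (-9 - (3)·0.0000) / (5) = -1.8000
  q = (-7 - (-3)·0.0000) / (-4) = 1.7500
Iteration 2:
  p = (-9 - (3)·1.7500) / (5) = -2.8500
  q = (-7 - (-3)·-1.8000) / (-4) = 3.1000
Residual b − A·x = (-4.0500, -3.1500); ∞-norm = 4.0500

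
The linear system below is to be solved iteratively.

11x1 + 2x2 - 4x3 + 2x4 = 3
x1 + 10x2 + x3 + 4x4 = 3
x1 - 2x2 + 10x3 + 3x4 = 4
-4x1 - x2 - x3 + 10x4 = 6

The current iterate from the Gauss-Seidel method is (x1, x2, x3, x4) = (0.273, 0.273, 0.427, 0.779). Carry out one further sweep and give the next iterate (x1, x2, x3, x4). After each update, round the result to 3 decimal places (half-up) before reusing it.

One sweep:
  x1 = (3 - (2)·0.273 - (-4)·0.427 - (2)·0.779) / (11) = 0.237
  x2 = (3 - (1)·0.237 - (1)·0.427 - (4)·0.779) / (10) = -0.078
  x3 = (4 - (1)·0.237 - (-2)·-0.078 - (3)·0.779) / (10) = 0.127
  x4 = (6 - (-4)·0.237 - (-1)·-0.078 - (-1)·0.127) / (10) = 0.700

(0.237, -0.078, 0.127, 0.700)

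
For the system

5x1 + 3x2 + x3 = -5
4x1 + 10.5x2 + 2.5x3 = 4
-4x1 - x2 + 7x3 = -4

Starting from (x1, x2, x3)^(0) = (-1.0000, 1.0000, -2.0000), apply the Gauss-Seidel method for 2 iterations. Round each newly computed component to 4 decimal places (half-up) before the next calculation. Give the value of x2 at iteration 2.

Iteration 1:
  x1 = (-5 - (3)·1.0000 - (1)·-2.0000) / (5) = -1.2000
  x2 = (4 - (4)·-1.2000 - (2.5)·-2.0000) / (10.5) = 1.3143
  x3 = (-4 - (-4)·-1.2000 - (-1)·1.3143) / (7) = -1.0694
Iteration 2:
  x1 = (-5 - (3)·1.3143 - (1)·-1.0694) / (5) = -1.5747
  x2 = (4 - (4)·-1.5747 - (2.5)·-1.0694) / (10.5) = 1.2355
  x3 = (-4 - (-4)·-1.5747 - (-1)·1.2355) / (7) = -1.2948

1.2355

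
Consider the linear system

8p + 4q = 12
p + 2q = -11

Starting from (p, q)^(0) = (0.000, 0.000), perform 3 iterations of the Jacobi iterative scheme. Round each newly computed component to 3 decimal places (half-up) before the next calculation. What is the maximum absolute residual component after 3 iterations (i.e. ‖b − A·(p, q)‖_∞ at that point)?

5.500

Iteration 1:
  p = (12 - (4)·0.000) / (8) = 1.500
  q = (-11 - (1)·0.000) / (2) = -5.500
Iteration 2:
  p = (12 - (4)·-5.500) / (8) = 4.250
  q = (-11 - (1)·1.500) / (2) = -6.250
Iteration 3:
  p = (12 - (4)·-6.250) / (8) = 4.625
  q = (-11 - (1)·4.250) / (2) = -7.625
Residual b − A·x = (5.500, -0.375); ∞-norm = 5.500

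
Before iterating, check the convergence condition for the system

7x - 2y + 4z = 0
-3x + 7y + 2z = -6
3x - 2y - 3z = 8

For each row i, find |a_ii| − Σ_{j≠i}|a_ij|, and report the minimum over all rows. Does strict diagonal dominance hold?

row 1: |7| − (2+4) = 1
row 2: |7| − (3+2) = 2
row 3: |-3| − (3+2) = -2
minimum over rows = -2 → not strictly diagonally dominant

-2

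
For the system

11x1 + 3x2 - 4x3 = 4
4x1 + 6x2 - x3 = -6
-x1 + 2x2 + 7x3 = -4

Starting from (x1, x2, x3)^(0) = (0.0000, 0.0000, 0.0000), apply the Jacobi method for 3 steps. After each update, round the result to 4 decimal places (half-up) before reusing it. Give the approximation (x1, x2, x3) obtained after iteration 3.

(0.6434, -1.3247, -0.1280)

Iteration 1:
  x1 = (4 - (3)·0.0000 - (-4)·0.0000) / (11) = 0.3636
  x2 = (-6 - (4)·0.0000 - (-1)·0.0000) / (6) = -1.0000
  x3 = (-4 - (-1)·0.0000 - (2)·0.0000) / (7) = -0.5714
Iteration 2:
  x1 = (4 - (3)·-1.0000 - (-4)·-0.5714) / (11) = 0.4286
  x2 = (-6 - (4)·0.3636 - (-1)·-0.5714) / (6) = -1.3376
  x3 = (-4 - (-1)·0.3636 - (2)·-1.0000) / (7) = -0.2338
Iteration 3:
  x1 = (4 - (3)·-1.3376 - (-4)·-0.2338) / (11) = 0.6434
  x2 = (-6 - (4)·0.4286 - (-1)·-0.2338) / (6) = -1.3247
  x3 = (-4 - (-1)·0.4286 - (2)·-1.3376) / (7) = -0.1280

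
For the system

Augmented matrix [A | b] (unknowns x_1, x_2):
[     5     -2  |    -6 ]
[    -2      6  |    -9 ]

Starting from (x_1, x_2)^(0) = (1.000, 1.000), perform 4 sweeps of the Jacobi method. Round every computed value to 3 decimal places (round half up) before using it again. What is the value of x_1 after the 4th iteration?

Iteration 1:
  x_1 = (-6 - (-2)·1.000) / (5) = -0.800
  x_2 = (-9 - (-2)·1.000) / (6) = -1.167
Iteration 2:
  x_1 = (-6 - (-2)·-1.167) / (5) = -1.667
  x_2 = (-9 - (-2)·-0.800) / (6) = -1.767
Iteration 3:
  x_1 = (-6 - (-2)·-1.767) / (5) = -1.907
  x_2 = (-9 - (-2)·-1.667) / (6) = -2.056
Iteration 4:
  x_1 = (-6 - (-2)·-2.056) / (5) = -2.022
  x_2 = (-9 - (-2)·-1.907) / (6) = -2.136

-2.022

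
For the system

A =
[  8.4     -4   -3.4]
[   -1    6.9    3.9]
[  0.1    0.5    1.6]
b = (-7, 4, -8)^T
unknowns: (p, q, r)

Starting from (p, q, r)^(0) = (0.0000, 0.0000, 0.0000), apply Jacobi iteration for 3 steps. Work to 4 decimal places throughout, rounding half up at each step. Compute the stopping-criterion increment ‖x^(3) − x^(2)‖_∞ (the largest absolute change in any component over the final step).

Iteration 1:
  p = (-7 - (-4)·0.0000 - (-3.4)·0.0000) / (8.4) = -0.8333
  q = (4 - (-1)·0.0000 - (3.9)·0.0000) / (6.9) = 0.5797
  r = (-8 - (0.1)·0.0000 - (0.5)·0.0000) / (1.6) = -5.0000
Iteration 2:
  p = (-7 - (-4)·0.5797 - (-3.4)·-5.0000) / (8.4) = -2.5811
  q = (4 - (-1)·-0.8333 - (3.9)·-5.0000) / (6.9) = 3.2850
  r = (-8 - (0.1)·-0.8333 - (0.5)·0.5797) / (1.6) = -5.1291
Iteration 3:
  p = (-7 - (-4)·3.2850 - (-3.4)·-5.1291) / (8.4) = -1.3451
  q = (4 - (-1)·-2.5811 - (3.9)·-5.1291) / (6.9) = 3.1047
  r = (-8 - (0.1)·-2.5811 - (0.5)·3.2850) / (1.6) = -5.8652
Change: (1.2360, -0.1803, -0.7361) → max |·| = 1.2360

1.2360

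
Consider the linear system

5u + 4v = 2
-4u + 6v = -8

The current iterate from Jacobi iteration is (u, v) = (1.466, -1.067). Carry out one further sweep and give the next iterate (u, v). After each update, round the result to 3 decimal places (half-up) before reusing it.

(1.254, -0.356)

One sweep:
  u = (2 - (4)·-1.067) / (5) = 1.254
  v = (-8 - (-4)·1.466) / (6) = -0.356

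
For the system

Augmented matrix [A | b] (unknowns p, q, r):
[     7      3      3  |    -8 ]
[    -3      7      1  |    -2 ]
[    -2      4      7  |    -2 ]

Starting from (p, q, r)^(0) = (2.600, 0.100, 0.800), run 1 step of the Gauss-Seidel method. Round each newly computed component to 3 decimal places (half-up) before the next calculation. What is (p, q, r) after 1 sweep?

Iteration 1:
  p = (-8 - (3)·0.100 - (3)·0.800) / (7) = -1.529
  q = (-2 - (-3)·-1.529 - (1)·0.800) / (7) = -1.055
  r = (-2 - (-2)·-1.529 - (4)·-1.055) / (7) = -0.120

(-1.529, -1.055, -0.120)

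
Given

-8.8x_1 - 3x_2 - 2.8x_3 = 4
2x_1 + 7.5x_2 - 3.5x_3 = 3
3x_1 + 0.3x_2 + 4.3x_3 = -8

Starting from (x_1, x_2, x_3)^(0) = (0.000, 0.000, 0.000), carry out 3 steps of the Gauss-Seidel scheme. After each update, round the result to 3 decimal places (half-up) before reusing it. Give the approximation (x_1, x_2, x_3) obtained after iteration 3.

Iteration 1:
  x_1 = (4 - (-3)·0.000 - (-2.8)·0.000) / (-8.8) = -0.455
  x_2 = (3 - (2)·-0.455 - (-3.5)·0.000) / (7.5) = 0.521
  x_3 = (-8 - (3)·-0.455 - (0.3)·0.521) / (4.3) = -1.579
Iteration 2:
  x_1 = (4 - (-3)·0.521 - (-2.8)·-1.579) / (-8.8) = -0.130
  x_2 = (3 - (2)·-0.130 - (-3.5)·-1.579) / (7.5) = -0.302
  x_3 = (-8 - (3)·-0.130 - (0.3)·-0.302) / (4.3) = -1.749
Iteration 3:
  x_1 = (4 - (-3)·-0.302 - (-2.8)·-1.749) / (-8.8) = 0.205
  x_2 = (3 - (2)·0.205 - (-3.5)·-1.749) / (7.5) = -0.471
  x_3 = (-8 - (3)·0.205 - (0.3)·-0.471) / (4.3) = -1.971

(0.205, -0.471, -1.971)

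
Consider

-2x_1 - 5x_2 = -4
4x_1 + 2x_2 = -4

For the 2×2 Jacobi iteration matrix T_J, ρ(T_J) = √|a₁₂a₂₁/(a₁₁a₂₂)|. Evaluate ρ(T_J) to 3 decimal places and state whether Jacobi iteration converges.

2.236

a₁₂a₂₁/(a₁₁a₂₂) = (-5)·(4) / ((-2)·(2)) = 5.000000
ρ = √|5.000000| = √5.000000 = 2.236
ρ > 1, so Jacobi diverges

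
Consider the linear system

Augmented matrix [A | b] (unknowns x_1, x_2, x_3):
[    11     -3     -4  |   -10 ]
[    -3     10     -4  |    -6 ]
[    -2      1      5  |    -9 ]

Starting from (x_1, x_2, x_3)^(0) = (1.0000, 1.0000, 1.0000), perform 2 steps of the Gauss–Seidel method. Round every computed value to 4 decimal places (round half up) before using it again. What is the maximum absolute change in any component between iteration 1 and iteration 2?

1.5572

Iteration 1:
  x_1 = (-10 - (-3)·1.0000 - (-4)·1.0000) / (11) = -0.2727
  x_2 = (-6 - (-3)·-0.2727 - (-4)·1.0000) / (10) = -0.2818
  x_3 = (-9 - (-2)·-0.2727 - (1)·-0.2818) / (5) = -1.8527
Iteration 2:
  x_1 = (-10 - (-3)·-0.2818 - (-4)·-1.8527) / (11) = -1.6597
  x_2 = (-6 - (-3)·-1.6597 - (-4)·-1.8527) / (10) = -1.8390
  x_3 = (-9 - (-2)·-1.6597 - (1)·-1.8390) / (5) = -2.0961
Change: (-1.3870, -1.5572, -0.2434) → max |·| = 1.5572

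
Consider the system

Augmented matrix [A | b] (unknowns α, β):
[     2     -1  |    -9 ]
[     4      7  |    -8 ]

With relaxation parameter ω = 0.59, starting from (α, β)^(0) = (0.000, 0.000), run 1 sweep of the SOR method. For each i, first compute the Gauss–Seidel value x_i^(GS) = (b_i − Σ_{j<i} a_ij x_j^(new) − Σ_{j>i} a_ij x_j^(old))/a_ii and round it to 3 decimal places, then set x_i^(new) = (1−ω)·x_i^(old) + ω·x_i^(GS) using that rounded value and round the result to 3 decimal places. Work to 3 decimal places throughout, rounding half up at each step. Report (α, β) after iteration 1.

(-2.655, 0.221)

Iteration 1:
  α: GS value = (-9 - (-1)·0.000) / (2) = -4.500;  α ← (1−ω)·0.000 + ω·-4.500 = -2.655
  β: GS value = (-8 - (4)·-2.655) / (7) = 0.374;  β ← (1−ω)·0.000 + ω·0.374 = 0.221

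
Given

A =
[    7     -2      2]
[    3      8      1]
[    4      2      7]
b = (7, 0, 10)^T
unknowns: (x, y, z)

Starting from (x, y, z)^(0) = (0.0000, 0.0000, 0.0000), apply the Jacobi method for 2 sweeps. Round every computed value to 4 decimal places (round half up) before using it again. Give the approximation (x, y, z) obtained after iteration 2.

(0.5918, -0.5536, 0.8571)

Iteration 1:
  x = (7 - (-2)·0.0000 - (2)·0.0000) / (7) = 1.0000
  y = (0 - (3)·0.0000 - (1)·0.0000) / (8) = 0.0000
  z = (10 - (4)·0.0000 - (2)·0.0000) / (7) = 1.4286
Iteration 2:
  x = (7 - (-2)·0.0000 - (2)·1.4286) / (7) = 0.5918
  y = (0 - (3)·1.0000 - (1)·1.4286) / (8) = -0.5536
  z = (10 - (4)·1.0000 - (2)·0.0000) / (7) = 0.8571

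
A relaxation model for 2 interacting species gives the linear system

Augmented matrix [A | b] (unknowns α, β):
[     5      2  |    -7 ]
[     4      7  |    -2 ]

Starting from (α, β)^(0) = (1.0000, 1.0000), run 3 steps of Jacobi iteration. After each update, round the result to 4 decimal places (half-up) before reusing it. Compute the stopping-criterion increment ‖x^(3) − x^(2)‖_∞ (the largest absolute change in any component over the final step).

0.6400

Iteration 1:
  α = (-7 - (2)·1.0000) / (5) = -1.8000
  β = (-2 - (4)·1.0000) / (7) = -0.8571
Iteration 2:
  α = (-7 - (2)·-0.8571) / (5) = -1.0572
  β = (-2 - (4)·-1.8000) / (7) = 0.7429
Iteration 3:
  α = (-7 - (2)·0.7429) / (5) = -1.6972
  β = (-2 - (4)·-1.0572) / (7) = 0.3184
Change: (-0.6400, -0.4245) → max |·| = 0.6400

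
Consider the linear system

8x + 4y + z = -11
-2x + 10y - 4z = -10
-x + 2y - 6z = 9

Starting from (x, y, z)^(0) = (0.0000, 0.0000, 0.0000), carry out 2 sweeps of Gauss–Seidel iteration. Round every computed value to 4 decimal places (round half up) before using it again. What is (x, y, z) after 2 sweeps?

Iteration 1:
  x = (-11 - (4)·0.0000 - (1)·0.0000) / (8) = -1.3750
  y = (-10 - (-2)·-1.3750 - (-4)·0.0000) / (10) = -1.2750
  z = (9 - (-1)·-1.3750 - (2)·-1.2750) / (-6) = -1.6958
Iteration 2:
  x = (-11 - (4)·-1.2750 - (1)·-1.6958) / (8) = -0.5255
  y = (-10 - (-2)·-0.5255 - (-4)·-1.6958) / (10) = -1.7834
  z = (9 - (-1)·-0.5255 - (2)·-1.7834) / (-6) = -2.0069

(-0.5255, -1.7834, -2.0069)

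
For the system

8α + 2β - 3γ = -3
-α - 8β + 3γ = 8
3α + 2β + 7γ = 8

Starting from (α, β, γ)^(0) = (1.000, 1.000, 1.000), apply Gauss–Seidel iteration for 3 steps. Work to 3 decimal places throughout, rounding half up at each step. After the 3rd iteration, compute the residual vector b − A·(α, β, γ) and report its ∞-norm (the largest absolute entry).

Iteration 1:
  α = (-3 - (2)·1.000 - (-3)·1.000) / (8) = -0.250
  β = (8 - (-1)·-0.250 - (3)·1.000) / (-8) = -0.594
  γ = (8 - (3)·-0.250 - (2)·-0.594) / (7) = 1.420
Iteration 2:
  α = (-3 - (2)·-0.594 - (-3)·1.420) / (8) = 0.306
  β = (8 - (-1)·0.306 - (3)·1.420) / (-8) = -0.506
  γ = (8 - (3)·0.306 - (2)·-0.506) / (7) = 1.156
Iteration 3:
  α = (-3 - (2)·-0.506 - (-3)·1.156) / (8) = 0.185
  β = (8 - (-1)·0.185 - (3)·1.156) / (-8) = -0.590
  γ = (8 - (3)·0.185 - (2)·-0.590) / (7) = 1.232
Residual b − A·x = (0.396, -0.231, 0.001); ∞-norm = 0.396

0.396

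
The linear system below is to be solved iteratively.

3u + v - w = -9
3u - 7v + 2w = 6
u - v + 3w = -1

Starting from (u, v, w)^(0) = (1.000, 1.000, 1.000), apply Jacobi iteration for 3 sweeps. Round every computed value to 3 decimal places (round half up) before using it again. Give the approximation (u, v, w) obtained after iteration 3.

Iteration 1:
  u = (-9 - (1)·1.000 - (-1)·1.000) / (3) = -3.000
  v = (6 - (3)·1.000 - (2)·1.000) / (-7) = -0.143
  w = (-1 - (1)·1.000 - (-1)·1.000) / (3) = -0.333
Iteration 2:
  u = (-9 - (1)·-0.143 - (-1)·-0.333) / (3) = -3.063
  v = (6 - (3)·-3.000 - (2)·-0.333) / (-7) = -2.238
  w = (-1 - (1)·-3.000 - (-1)·-0.143) / (3) = 0.619
Iteration 3:
  u = (-9 - (1)·-2.238 - (-1)·0.619) / (3) = -2.048
  v = (6 - (3)·-3.063 - (2)·0.619) / (-7) = -1.993
  w = (-1 - (1)·-3.063 - (-1)·-2.238) / (3) = -0.058

(-2.048, -1.993, -0.058)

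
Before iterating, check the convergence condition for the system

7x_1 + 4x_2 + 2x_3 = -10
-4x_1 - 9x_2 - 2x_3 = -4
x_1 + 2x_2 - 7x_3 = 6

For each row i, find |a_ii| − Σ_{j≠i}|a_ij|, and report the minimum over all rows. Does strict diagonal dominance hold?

1

row 1: |7| − (4+2) = 1
row 2: |-9| − (4+2) = 3
row 3: |-7| − (1+2) = 4
minimum over rows = 1 → strictly diagonally dominant (convergence guaranteed)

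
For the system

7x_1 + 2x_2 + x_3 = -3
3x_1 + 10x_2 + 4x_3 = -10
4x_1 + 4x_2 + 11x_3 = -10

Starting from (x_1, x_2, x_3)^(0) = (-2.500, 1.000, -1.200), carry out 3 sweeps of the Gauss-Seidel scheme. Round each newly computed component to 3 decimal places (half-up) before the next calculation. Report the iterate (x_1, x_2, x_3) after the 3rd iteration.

(-0.149, -0.728, -0.590)

Iteration 1:
  x_1 = (-3 - (2)·1.000 - (1)·-1.200) / (7) = -0.543
  x_2 = (-10 - (3)·-0.543 - (4)·-1.200) / (10) = -0.357
  x_3 = (-10 - (4)·-0.543 - (4)·-0.357) / (11) = -0.582
Iteration 2:
  x_1 = (-3 - (2)·-0.357 - (1)·-0.582) / (7) = -0.243
  x_2 = (-10 - (3)·-0.243 - (4)·-0.582) / (10) = -0.694
  x_3 = (-10 - (4)·-0.243 - (4)·-0.694) / (11) = -0.568
Iteration 3:
  x_1 = (-3 - (2)·-0.694 - (1)·-0.568) / (7) = -0.149
  x_2 = (-10 - (3)·-0.149 - (4)·-0.568) / (10) = -0.728
  x_3 = (-10 - (4)·-0.149 - (4)·-0.728) / (11) = -0.590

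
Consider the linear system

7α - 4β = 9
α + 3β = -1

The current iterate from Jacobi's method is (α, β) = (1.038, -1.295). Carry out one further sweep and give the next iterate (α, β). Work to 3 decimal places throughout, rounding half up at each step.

One sweep:
  α = (9 - (-4)·-1.295) / (7) = 0.546
  β = (-1 - (1)·1.038) / (3) = -0.679

(0.546, -0.679)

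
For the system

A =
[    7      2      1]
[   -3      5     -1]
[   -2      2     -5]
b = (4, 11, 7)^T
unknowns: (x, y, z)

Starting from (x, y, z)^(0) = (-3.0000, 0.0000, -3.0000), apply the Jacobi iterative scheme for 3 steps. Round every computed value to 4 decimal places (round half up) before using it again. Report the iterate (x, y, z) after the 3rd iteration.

Iteration 1:
  x = (4 - (2)·0.0000 - (1)·-3.0000) / (7) = 1.0000
  y = (11 - (-3)·-3.0000 - (-1)·-3.0000) / (5) = -0.2000
  z = (7 - (-2)·-3.0000 - (2)·0.0000) / (-5) = -0.2000
Iteration 2:
  x = (4 - (2)·-0.2000 - (1)·-0.2000) / (7) = 0.6571
  y = (11 - (-3)·1.0000 - (-1)·-0.2000) / (5) = 2.7600
  z = (7 - (-2)·1.0000 - (2)·-0.2000) / (-5) = -1.8800
Iteration 3:
  x = (4 - (2)·2.7600 - (1)·-1.8800) / (7) = 0.0514
  y = (11 - (-3)·0.6571 - (-1)·-1.8800) / (5) = 2.2183
  z = (7 - (-2)·0.6571 - (2)·2.7600) / (-5) = -0.5588

(0.0514, 2.2183, -0.5588)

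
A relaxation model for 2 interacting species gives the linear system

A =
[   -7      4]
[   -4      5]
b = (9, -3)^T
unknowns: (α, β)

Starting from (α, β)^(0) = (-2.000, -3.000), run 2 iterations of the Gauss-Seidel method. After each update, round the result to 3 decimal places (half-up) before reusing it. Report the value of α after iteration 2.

-3.000

Iteration 1:
  α = (9 - (4)·-3.000) / (-7) = -3.000
  β = (-3 - (-4)·-3.000) / (5) = -3.000
Iteration 2:
  α = (9 - (4)·-3.000) / (-7) = -3.000
  β = (-3 - (-4)·-3.000) / (5) = -3.000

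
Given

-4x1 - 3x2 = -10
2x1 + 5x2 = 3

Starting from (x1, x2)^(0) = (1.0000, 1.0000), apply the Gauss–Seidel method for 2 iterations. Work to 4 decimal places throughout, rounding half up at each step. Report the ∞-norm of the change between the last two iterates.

0.8250

Iteration 1:
  x1 = (-10 - (-3)·1.0000) / (-4) = 1.7500
  x2 = (3 - (2)·1.7500) / (5) = -0.1000
Iteration 2:
  x1 = (-10 - (-3)·-0.1000) / (-4) = 2.5750
  x2 = (3 - (2)·2.5750) / (5) = -0.4300
Change: (0.8250, -0.3300) → max |·| = 0.8250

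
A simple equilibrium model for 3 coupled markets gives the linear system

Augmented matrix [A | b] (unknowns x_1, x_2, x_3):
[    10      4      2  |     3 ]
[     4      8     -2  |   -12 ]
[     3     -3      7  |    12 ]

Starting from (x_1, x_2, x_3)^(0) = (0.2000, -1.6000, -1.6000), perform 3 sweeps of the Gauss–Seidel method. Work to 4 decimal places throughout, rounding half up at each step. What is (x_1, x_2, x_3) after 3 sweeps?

Iteration 1:
  x_1 = (3 - (4)·-1.6000 - (2)·-1.6000) / (10) = 1.2600
  x_2 = (-12 - (4)·1.2600 - (-2)·-1.6000) / (8) = -2.5300
  x_3 = (12 - (3)·1.2600 - (-3)·-2.5300) / (7) = 0.0900
Iteration 2:
  x_1 = (3 - (4)·-2.5300 - (2)·0.0900) / (10) = 1.2940
  x_2 = (-12 - (4)·1.2940 - (-2)·0.0900) / (8) = -2.1245
  x_3 = (12 - (3)·1.2940 - (-3)·-2.1245) / (7) = 0.2492
Iteration 3:
  x_1 = (3 - (4)·-2.1245 - (2)·0.2492) / (10) = 1.1000
  x_2 = (-12 - (4)·1.1000 - (-2)·0.2492) / (8) = -1.9877
  x_3 = (12 - (3)·1.1000 - (-3)·-1.9877) / (7) = 0.3910

(1.1000, -1.9877, 0.3910)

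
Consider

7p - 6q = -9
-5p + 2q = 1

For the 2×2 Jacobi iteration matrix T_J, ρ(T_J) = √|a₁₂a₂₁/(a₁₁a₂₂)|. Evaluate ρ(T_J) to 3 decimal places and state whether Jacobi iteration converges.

1.464

a₁₂a₂₁/(a₁₁a₂₂) = (-6)·(-5) / ((7)·(2)) = 2.142857
ρ = √|2.142857| = √2.142857 = 1.464
ρ > 1, so Jacobi diverges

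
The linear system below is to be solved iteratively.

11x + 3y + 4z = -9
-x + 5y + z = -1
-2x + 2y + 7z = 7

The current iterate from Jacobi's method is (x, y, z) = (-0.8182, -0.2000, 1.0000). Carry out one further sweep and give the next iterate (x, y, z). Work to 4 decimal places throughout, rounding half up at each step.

One sweep:
  x = (-9 - (3)·-0.2000 - (4)·1.0000) / (11) = -1.1273
  y = (-1 - (-1)·-0.8182 - (1)·1.0000) / (5) = -0.5636
  z = (7 - (-2)·-0.8182 - (2)·-0.2000) / (7) = 0.8234

(-1.1273, -0.5636, 0.8234)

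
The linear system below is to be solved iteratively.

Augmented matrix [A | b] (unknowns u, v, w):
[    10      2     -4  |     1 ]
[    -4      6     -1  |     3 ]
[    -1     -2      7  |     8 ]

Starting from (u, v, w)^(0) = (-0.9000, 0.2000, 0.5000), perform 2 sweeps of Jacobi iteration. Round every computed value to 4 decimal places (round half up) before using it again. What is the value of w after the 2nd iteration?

1.1752

Iteration 1:
  u = (1 - (2)·0.2000 - (-4)·0.5000) / (10) = 0.2600
  v = (3 - (-4)·-0.9000 - (-1)·0.5000) / (6) = -0.0167
  w = (8 - (-1)·-0.9000 - (-2)·0.2000) / (7) = 1.0714
Iteration 2:
  u = (1 - (2)·-0.0167 - (-4)·1.0714) / (10) = 0.5319
  v = (3 - (-4)·0.2600 - (-1)·1.0714) / (6) = 0.8519
  w = (8 - (-1)·0.2600 - (-2)·-0.0167) / (7) = 1.1752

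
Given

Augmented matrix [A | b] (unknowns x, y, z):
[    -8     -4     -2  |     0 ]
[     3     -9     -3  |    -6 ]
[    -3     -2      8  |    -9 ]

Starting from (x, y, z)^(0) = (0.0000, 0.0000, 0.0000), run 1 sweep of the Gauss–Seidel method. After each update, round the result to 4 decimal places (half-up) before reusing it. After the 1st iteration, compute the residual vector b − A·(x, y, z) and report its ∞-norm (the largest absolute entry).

Iteration 1:
  x = (0 - (-4)·0.0000 - (-2)·0.0000) / (-8) = 0.0000
  y = (-6 - (3)·0.0000 - (-3)·0.0000) / (-9) = 0.6667
  z = (-9 - (-3)·0.0000 - (-2)·0.6667) / (8) = -0.9583
Residual b − A·x = (0.7502, -2.8746, -0.0002); ∞-norm = 2.8746

2.8746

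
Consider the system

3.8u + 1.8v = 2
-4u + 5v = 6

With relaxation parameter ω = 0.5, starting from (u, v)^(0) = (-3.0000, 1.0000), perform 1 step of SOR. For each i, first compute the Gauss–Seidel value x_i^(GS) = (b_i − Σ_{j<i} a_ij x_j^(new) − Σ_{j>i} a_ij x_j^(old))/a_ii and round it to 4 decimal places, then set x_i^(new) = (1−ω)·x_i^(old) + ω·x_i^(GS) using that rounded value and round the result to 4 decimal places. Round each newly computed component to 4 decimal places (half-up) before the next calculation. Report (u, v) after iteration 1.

Iteration 1:
  u: GS value = (2 - (1.8)·1.0000) / (3.8) = 0.0526;  u ← (1−ω)·-3.0000 + ω·0.0526 = -1.4737
  v: GS value = (6 - (-4)·-1.4737) / (5) = 0.0210;  v ← (1−ω)·1.0000 + ω·0.0210 = 0.5105

(-1.4737, 0.5105)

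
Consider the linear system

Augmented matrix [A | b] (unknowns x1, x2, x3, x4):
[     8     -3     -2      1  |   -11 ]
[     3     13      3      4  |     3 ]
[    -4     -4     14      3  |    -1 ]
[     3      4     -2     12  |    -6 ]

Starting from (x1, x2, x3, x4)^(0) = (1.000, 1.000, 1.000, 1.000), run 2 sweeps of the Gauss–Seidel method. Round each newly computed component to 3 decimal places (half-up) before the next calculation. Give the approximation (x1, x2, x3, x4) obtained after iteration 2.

Iteration 1:
  x1 = (-11 - (-3)·1.000 - (-2)·1.000 - (1)·1.000) / (8) = -0.875
  x2 = (3 - (3)·-0.875 - (3)·1.000 - (4)·1.000) / (13) = -0.106
  x3 = (-1 - (-4)·-0.875 - (-4)·-0.106 - (3)·1.000) / (14) = -0.566
  x4 = (-6 - (3)·-0.875 - (4)·-0.106 - (-2)·-0.566) / (12) = -0.340
Iteration 2:
  x1 = (-11 - (-3)·-0.106 - (-2)·-0.566 - (1)·-0.340) / (8) = -1.514
  x2 = (3 - (3)·-1.514 - (3)·-0.566 - (4)·-0.340) / (13) = 0.815
  x3 = (-1 - (-4)·-1.514 - (-4)·0.815 - (3)·-0.340) / (14) = -0.198
  x4 = (-6 - (3)·-1.514 - (4)·0.815 - (-2)·-0.198) / (12) = -0.426

(-1.514, 0.815, -0.198, -0.426)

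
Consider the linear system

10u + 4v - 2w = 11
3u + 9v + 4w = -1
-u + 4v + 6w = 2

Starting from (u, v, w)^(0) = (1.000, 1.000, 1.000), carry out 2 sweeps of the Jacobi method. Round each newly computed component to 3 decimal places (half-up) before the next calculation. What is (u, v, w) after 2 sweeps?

(1.422, -0.337, 1.076)

Iteration 1:
  u = (11 - (4)·1.000 - (-2)·1.000) / (10) = 0.900
  v = (-1 - (3)·1.000 - (4)·1.000) / (9) = -0.889
  w = (2 - (-1)·1.000 - (4)·1.000) / (6) = -0.167
Iteration 2:
  u = (11 - (4)·-0.889 - (-2)·-0.167) / (10) = 1.422
  v = (-1 - (3)·0.900 - (4)·-0.167) / (9) = -0.337
  w = (2 - (-1)·0.900 - (4)·-0.889) / (6) = 1.076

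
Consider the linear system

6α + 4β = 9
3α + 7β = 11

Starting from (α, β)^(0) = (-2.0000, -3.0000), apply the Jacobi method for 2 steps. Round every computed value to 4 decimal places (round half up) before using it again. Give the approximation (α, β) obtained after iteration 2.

(-0.1191, 0.0714)

Iteration 1:
  α = (9 - (4)·-3.0000) / (6) = 3.5000
  β = (11 - (3)·-2.0000) / (7) = 2.4286
Iteration 2:
  α = (9 - (4)·2.4286) / (6) = -0.1191
  β = (11 - (3)·3.5000) / (7) = 0.0714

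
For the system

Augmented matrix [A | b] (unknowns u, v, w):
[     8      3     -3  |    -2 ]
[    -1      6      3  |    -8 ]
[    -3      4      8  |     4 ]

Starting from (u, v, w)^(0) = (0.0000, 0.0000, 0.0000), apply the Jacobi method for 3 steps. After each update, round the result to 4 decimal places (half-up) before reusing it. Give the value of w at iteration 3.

1.4766

Iteration 1:
  u = (-2 - (3)·0.0000 - (-3)·0.0000) / (8) = -0.2500
  v = (-8 - (-1)·0.0000 - (3)·0.0000) / (6) = -1.3333
  w = (4 - (-3)·0.0000 - (4)·0.0000) / (8) = 0.5000
Iteration 2:
  u = (-2 - (3)·-1.3333 - (-3)·0.5000) / (8) = 0.4375
  v = (-8 - (-1)·-0.2500 - (3)·0.5000) / (6) = -1.6250
  w = (4 - (-3)·-0.2500 - (4)·-1.3333) / (8) = 1.0729
Iteration 3:
  u = (-2 - (3)·-1.6250 - (-3)·1.0729) / (8) = 0.7617
  v = (-8 - (-1)·0.4375 - (3)·1.0729) / (6) = -1.7969
  w = (4 - (-3)·0.4375 - (4)·-1.6250) / (8) = 1.4766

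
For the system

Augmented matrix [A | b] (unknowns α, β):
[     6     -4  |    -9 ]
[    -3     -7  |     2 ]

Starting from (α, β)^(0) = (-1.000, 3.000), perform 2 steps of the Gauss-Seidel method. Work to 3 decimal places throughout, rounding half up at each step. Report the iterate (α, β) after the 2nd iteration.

(-1.833, 0.500)

Iteration 1:
  α = (-9 - (-4)·3.000) / (6) = 0.500
  β = (2 - (-3)·0.500) / (-7) = -0.500
Iteration 2:
  α = (-9 - (-4)·-0.500) / (6) = -1.833
  β = (2 - (-3)·-1.833) / (-7) = 0.500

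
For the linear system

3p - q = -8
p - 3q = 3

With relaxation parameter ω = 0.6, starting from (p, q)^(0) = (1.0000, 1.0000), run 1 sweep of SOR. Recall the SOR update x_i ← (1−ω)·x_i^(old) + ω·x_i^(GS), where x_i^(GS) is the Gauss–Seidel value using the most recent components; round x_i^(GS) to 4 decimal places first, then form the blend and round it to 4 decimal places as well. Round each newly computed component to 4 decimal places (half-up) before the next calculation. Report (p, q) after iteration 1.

(-1.0000, -0.4000)

Iteration 1:
  p: GS value = (-8 - (-1)·1.0000) / (3) = -2.3333;  p ← (1−ω)·1.0000 + ω·-2.3333 = -1.0000
  q: GS value = (3 - (1)·-1.0000) / (-3) = -1.3333;  q ← (1−ω)·1.0000 + ω·-1.3333 = -0.4000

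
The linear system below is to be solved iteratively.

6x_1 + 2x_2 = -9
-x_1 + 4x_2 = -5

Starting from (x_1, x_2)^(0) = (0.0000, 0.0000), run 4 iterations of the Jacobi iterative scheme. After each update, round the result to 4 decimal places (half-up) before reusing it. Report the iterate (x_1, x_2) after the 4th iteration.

(-0.9931, -1.4896)

Iteration 1:
  x_1 = (-9 - (2)·0.0000) / (6) = -1.5000
  x_2 = (-5 - (-1)·0.0000) / (4) = -1.2500
Iteration 2:
  x_1 = (-9 - (2)·-1.2500) / (6) = -1.0833
  x_2 = (-5 - (-1)·-1.5000) / (4) = -1.6250
Iteration 3:
  x_1 = (-9 - (2)·-1.6250) / (6) = -0.9583
  x_2 = (-5 - (-1)·-1.0833) / (4) = -1.5208
Iteration 4:
  x_1 = (-9 - (2)·-1.5208) / (6) = -0.9931
  x_2 = (-5 - (-1)·-0.9583) / (4) = -1.4896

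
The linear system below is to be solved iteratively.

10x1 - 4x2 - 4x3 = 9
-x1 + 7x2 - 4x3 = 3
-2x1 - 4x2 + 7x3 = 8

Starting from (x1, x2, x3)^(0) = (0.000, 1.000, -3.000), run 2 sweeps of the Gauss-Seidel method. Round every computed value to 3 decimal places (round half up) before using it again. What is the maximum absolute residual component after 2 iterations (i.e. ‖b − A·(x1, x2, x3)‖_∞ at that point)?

Iteration 1:
  x1 = (9 - (-4)·1.000 - (-4)·-3.000) / (10) = 0.100
  x2 = (3 - (-1)·0.100 - (-4)·-3.000) / (7) = -1.271
  x3 = (8 - (-2)·0.100 - (-4)·-1.271) / (7) = 0.445
Iteration 2:
  x1 = (9 - (-4)·-1.271 - (-4)·0.445) / (10) = 0.570
  x2 = (3 - (-1)·0.570 - (-4)·0.445) / (7) = 0.764
  x3 = (8 - (-2)·0.570 - (-4)·0.764) / (7) = 1.742
Residual b − A·x = (13.324, 5.190, 0.002); ∞-norm = 13.324

13.324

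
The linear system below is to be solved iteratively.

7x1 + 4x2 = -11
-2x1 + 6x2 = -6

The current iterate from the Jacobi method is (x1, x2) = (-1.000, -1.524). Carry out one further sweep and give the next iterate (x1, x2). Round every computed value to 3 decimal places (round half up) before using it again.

One sweep:
  x1 = (-11 - (4)·-1.524) / (7) = -0.701
  x2 = (-6 - (-2)·-1.000) / (6) = -1.333

(-0.701, -1.333)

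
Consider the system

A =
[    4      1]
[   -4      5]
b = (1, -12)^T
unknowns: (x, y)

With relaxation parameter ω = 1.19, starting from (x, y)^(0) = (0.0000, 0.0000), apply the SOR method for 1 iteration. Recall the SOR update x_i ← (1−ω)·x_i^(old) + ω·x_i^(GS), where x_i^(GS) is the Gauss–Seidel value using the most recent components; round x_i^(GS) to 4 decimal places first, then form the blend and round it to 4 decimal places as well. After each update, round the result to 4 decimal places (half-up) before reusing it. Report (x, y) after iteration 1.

(0.2975, -2.5728)

Iteration 1:
  x: GS value = (1 - (1)·0.0000) / (4) = 0.2500;  x ← (1−ω)·0.0000 + ω·0.2500 = 0.2975
  y: GS value = (-12 - (-4)·0.2975) / (5) = -2.1620;  y ← (1−ω)·0.0000 + ω·-2.1620 = -2.5728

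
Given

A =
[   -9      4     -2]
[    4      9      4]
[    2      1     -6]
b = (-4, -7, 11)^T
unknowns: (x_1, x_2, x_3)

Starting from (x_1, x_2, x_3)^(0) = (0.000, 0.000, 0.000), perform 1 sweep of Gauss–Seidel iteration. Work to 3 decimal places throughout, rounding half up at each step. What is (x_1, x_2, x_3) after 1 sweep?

(0.444, -0.975, -1.848)

Iteration 1:
  x_1 = (-4 - (4)·0.000 - (-2)·0.000) / (-9) = 0.444
  x_2 = (-7 - (4)·0.444 - (4)·0.000) / (9) = -0.975
  x_3 = (11 - (2)·0.444 - (1)·-0.975) / (-6) = -1.848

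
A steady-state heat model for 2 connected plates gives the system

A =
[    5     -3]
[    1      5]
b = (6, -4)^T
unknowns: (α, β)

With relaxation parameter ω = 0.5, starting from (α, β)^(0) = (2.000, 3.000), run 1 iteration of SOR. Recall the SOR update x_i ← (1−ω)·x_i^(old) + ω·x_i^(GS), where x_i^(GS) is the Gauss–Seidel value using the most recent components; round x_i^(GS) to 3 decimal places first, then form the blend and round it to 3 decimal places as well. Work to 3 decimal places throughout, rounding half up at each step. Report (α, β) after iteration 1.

Iteration 1:
  α: GS value = (6 - (-3)·3.000) / (5) = 3.000;  α ← (1−ω)·2.000 + ω·3.000 = 2.500
  β: GS value = (-4 - (1)·2.500) / (5) = -1.300;  β ← (1−ω)·3.000 + ω·-1.300 = 0.850

(2.500, 0.850)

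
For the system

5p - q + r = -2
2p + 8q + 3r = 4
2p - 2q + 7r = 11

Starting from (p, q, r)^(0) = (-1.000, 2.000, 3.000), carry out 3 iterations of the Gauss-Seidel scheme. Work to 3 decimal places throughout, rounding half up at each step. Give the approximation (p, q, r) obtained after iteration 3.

Iteration 1:
  p = (-2 - (-1)·2.000 - (1)·3.000) / (5) = -0.600
  q = (4 - (2)·-0.600 - (3)·3.000) / (8) = -0.475
  r = (11 - (2)·-0.600 - (-2)·-0.475) / (7) = 1.607
Iteration 2:
  p = (-2 - (-1)·-0.475 - (1)·1.607) / (5) = -0.816
  q = (4 - (2)·-0.816 - (3)·1.607) / (8) = 0.101
  r = (11 - (2)·-0.816 - (-2)·0.101) / (7) = 1.833
Iteration 3:
  p = (-2 - (-1)·0.101 - (1)·1.833) / (5) = -0.746
  q = (4 - (2)·-0.746 - (3)·1.833) / (8) = -0.001
  r = (11 - (2)·-0.746 - (-2)·-0.001) / (7) = 1.784

(-0.746, -0.001, 1.784)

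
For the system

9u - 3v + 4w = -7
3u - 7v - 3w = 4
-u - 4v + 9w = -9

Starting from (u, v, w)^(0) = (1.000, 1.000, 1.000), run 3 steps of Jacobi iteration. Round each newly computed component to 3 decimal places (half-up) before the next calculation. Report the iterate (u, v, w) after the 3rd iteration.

Iteration 1:
  u = (-7 - (-3)·1.000 - (4)·1.000) / (9) = -0.889
  v = (4 - (3)·1.000 - (-3)·1.000) / (-7) = -0.571
  w = (-9 - (-1)·1.000 - (-4)·1.000) / (9) = -0.444
Iteration 2:
  u = (-7 - (-3)·-0.571 - (4)·-0.444) / (9) = -0.771
  v = (4 - (3)·-0.889 - (-3)·-0.444) / (-7) = -0.762
  w = (-9 - (-1)·-0.889 - (-4)·-0.571) / (9) = -1.353
Iteration 3:
  u = (-7 - (-3)·-0.762 - (4)·-1.353) / (9) = -0.430
  v = (4 - (3)·-0.771 - (-3)·-1.353) / (-7) = -0.322
  w = (-9 - (-1)·-0.771 - (-4)·-0.762) / (9) = -1.424

(-0.430, -0.322, -1.424)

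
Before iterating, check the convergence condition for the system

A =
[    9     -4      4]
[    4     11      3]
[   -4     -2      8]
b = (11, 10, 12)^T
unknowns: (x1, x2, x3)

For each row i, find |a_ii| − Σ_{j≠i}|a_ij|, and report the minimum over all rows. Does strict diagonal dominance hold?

row 1: |9| − (4+4) = 1
row 2: |11| − (4+3) = 4
row 3: |8| − (4+2) = 2
minimum over rows = 1 → strictly diagonally dominant (convergence guaranteed)

1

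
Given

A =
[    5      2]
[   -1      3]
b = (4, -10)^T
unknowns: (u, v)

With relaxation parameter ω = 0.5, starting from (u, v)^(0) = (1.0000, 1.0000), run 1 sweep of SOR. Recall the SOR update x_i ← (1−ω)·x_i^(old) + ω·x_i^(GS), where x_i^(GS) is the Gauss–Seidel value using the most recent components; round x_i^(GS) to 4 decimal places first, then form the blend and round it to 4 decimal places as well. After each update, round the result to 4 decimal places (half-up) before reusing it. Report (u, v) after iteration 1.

(0.7000, -1.0500)

Iteration 1:
  u: GS value = (4 - (2)·1.0000) / (5) = 0.4000;  u ← (1−ω)·1.0000 + ω·0.4000 = 0.7000
  v: GS value = (-10 - (-1)·0.7000) / (3) = -3.1000;  v ← (1−ω)·1.0000 + ω·-3.1000 = -1.0500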